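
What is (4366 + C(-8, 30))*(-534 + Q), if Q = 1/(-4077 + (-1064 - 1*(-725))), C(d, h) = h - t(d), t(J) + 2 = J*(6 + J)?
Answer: -5166695695/2208 ≈ -2.3400e+6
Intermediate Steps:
t(J) = -2 + J*(6 + J)
C(d, h) = 2 + h - d² - 6*d (C(d, h) = h - (-2 + d² + 6*d) = h + (2 - d² - 6*d) = 2 + h - d² - 6*d)
Q = -1/4416 (Q = 1/(-4077 + (-1064 + 725)) = 1/(-4077 - 339) = 1/(-4416) = -1/4416 ≈ -0.00022645)
(4366 + C(-8, 30))*(-534 + Q) = (4366 + (2 + 30 - 1*(-8)² - 6*(-8)))*(-534 - 1/4416) = (4366 + (2 + 30 - 1*64 + 48))*(-2358145/4416) = (4366 + (2 + 30 - 64 + 48))*(-2358145/4416) = (4366 + 16)*(-2358145/4416) = 4382*(-2358145/4416) = -5166695695/2208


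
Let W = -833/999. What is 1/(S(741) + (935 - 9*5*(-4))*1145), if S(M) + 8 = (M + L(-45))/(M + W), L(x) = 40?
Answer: 739426/944001553361 ≈ 7.8329e-7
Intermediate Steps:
W = -833/999 (W = -833*1/999 = -833/999 ≈ -0.83383)
S(M) = -8 + (40 + M)/(-833/999 + M) (S(M) = -8 + (M + 40)/(M - 833/999) = -8 + (40 + M)/(-833/999 + M))
1/(S(741) + (935 - 9*5*(-4))*1145) = 1/((46624 - 6993*741)/(-833 + 999*741) + (935 - 9*5*(-4))*1145) = 1/((46624 - 5181813)/(-833 + 740259) + (935 - 45*(-4))*1145) = 1/(-5135189/739426 + (935 + 180)*1145) = 1/((1/739426)*(-5135189) + 1115*1145) = 1/(-5135189/739426 + 1276675) = 1/(944001553361/739426) = 739426/944001553361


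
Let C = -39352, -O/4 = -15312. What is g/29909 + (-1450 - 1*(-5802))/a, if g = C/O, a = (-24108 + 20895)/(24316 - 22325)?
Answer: -38903958348425/14425948152 ≈ -2696.8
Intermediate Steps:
O = 61248 (O = -4*(-15312) = 61248)
a = -3213/1991 ≈ -1.6138
g = -4919/7656 (g = -39352/61248 = -39352*1/61248 = -4919/7656 ≈ -0.64250)
g/29909 + (-1450 - 1*(-5802))/a = -4919/7656/29909 + (-1450 - 1*(-5802))/(-3213/1991) = -4919/7656*1/29909 + (-1450 + 5802)*(-1991/3213) = -4919/228983304 + 4352*(-1991/3213) = -4919/228983304 - 509696/189 = -38903958348425/14425948152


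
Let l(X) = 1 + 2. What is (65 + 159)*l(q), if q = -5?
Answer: 672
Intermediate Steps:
l(X) = 3
(65 + 159)*l(q) = (65 + 159)*3 = 224*3 = 672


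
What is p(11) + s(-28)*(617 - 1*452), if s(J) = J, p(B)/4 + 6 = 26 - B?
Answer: -4584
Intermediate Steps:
p(B) = 80 - 4*B (p(B) = -24 + 4*(26 - B) = -24 + (104 - 4*B) = 80 - 4*B)
p(11) + s(-28)*(617 - 1*452) = (80 - 4*11) - 28*(617 - 1*452) = (80 - 44) - 28*(617 - 452) = 36 - 28*165 = 36 - 4620 = -4584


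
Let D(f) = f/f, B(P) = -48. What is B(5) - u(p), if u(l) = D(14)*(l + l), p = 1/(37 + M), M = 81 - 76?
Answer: -1009/21 ≈ -48.048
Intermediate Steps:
D(f) = 1
M = 5
p = 1/42 (p = 1/(37 + 5) = 1/42 ≈ 0.023810)
u(l) = 2*l (u(l) = 1*(l + l) = 1*(2*l) = 2*l)
B(5) - u(p) = -48 - 2/42 = -48 - 1*1/21 = -48 - 1/21 = -1009/21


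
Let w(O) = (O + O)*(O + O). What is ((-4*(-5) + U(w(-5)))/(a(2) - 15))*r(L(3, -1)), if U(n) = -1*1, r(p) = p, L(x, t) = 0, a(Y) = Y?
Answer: 0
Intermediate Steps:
w(O) = 4*O**2 (w(O) = (2*O)*(2*O) = 4*O**2)
U(n) = -1
((-4*(-5) + U(w(-5)))/(a(2) - 15))*r(L(3, -1)) = ((-4*(-5) - 1)/(2 - 15))*0 = ((20 - 1)/(-13))*0 = (19*(-1/13))*0 = -19/13*0 = 0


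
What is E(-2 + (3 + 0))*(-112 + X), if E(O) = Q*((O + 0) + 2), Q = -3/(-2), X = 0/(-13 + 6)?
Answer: -504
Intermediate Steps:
X = 0 (X = 0/(-7) = -⅐*0 = 0)
Q = 3/2 (Q = -3*(-½) = 3/2 ≈ 1.5000)
E(O) = 3 + 3*O/2 (E(O) = 3*((O + 0) + 2)/2 = 3*(O + 2)/2 = 3*(2 + O)/2 = 3 + 3*O/2)
E(-2 + (3 + 0))*(-112 + X) = (3 + 3*(-2 + (3 + 0))/2)*(-112 + 0) = (3 + 3*(-2 + 3)/2)*(-112) = (3 + (3/2)*1)*(-112) = (3 + 3/2)*(-112) = (9/2)*(-112) = -504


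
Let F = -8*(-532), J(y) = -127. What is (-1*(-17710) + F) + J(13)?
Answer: 21839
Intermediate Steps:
F = 4256
(-1*(-17710) + F) + J(13) = (-1*(-17710) + 4256) - 127 = (17710 + 4256) - 127 = 21966 - 127 = 21839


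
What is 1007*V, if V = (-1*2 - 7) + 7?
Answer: -2014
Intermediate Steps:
V = -2 (V = (-2 - 7) + 7 = -9 + 7 = -2)
1007*V = 1007*(-2) = -2014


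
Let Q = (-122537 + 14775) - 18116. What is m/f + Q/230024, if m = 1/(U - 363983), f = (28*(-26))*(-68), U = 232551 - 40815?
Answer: -134168883503561/245174401026464 ≈ -0.54724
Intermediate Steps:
Q = -125878 (Q = -107762 - 18116 = -125878)
U = 191736
f = 49504 (f = -728*(-68) = 49504)
m = -1/172247 (m = 1/(191736 - 363983) = 1/(-172247) = -1/172247 ≈ -5.8056e-6)
m/f + Q/230024 = -1/172247/49504 - 125878/230024 = -1/172247*1/49504 - 125878*1/230024 = -1/8526915488 - 62939/115012 = -134168883503561/245174401026464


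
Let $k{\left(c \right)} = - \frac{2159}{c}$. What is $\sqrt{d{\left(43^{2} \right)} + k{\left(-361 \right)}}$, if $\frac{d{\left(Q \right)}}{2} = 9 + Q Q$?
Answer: $\frac{\sqrt{2468382979}}{19} \approx 2614.9$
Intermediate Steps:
$d{\left(Q \right)} = 18 + 2 Q^{2}$ ($d{\left(Q \right)} = 2 \left(9 + Q Q\right) = 2 \left(9 + Q^{2}\right) = 18 + 2 Q^{2}$)
$\sqrt{d{\left(43^{2} \right)} + k{\left(-361 \right)}} = \sqrt{\left(18 + 2 \left(43^{2}\right)^{2}\right) - \frac{2159}{-361}} = \sqrt{\left(18 + 2 \cdot 1849^{2}\right) - - \frac{2159}{361}} = \sqrt{\left(18 + 2 \cdot 3418801\right) + \frac{2159}{361}} = \sqrt{\left(18 + 6837602\right) + \frac{2159}{361}} = \sqrt{6837620 + \frac{2159}{361}} = \sqrt{\frac{2468382979}{361}} = \frac{\sqrt{2468382979}}{19}$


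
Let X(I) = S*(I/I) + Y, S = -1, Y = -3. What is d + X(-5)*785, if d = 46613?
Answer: 43473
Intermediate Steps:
X(I) = -4 (X(I) = -I/I - 3 = -1*1 - 3 = -1 - 3 = -4)
d + X(-5)*785 = 46613 - 4*785 = 46613 - 3140 = 43473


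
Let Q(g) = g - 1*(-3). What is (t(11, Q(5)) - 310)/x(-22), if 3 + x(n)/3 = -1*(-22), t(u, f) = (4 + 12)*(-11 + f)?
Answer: -358/57 ≈ -6.2807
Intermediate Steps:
Q(g) = 3 + g (Q(g) = g + 3 = 3 + g)
t(u, f) = -176 + 16*f (t(u, f) = 16*(-11 + f) = -176 + 16*f)
x(n) = 57 (x(n) = -9 + 3*(-1*(-22)) = -9 + 3*22 = -9 + 66 = 57)
(t(11, Q(5)) - 310)/x(-22) = ((-176 + 16*(3 + 5)) - 310)/57 = ((-176 + 16*8) - 310)*(1/57) = ((-176 + 128) - 310)*(1/57) = (-48 - 310)*(1/57) = -358*1/57 = -358/57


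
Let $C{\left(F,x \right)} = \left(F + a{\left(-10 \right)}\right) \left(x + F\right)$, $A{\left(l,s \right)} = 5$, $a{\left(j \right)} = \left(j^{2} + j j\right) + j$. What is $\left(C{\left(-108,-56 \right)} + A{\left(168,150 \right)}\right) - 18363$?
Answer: $-31806$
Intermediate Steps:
$a{\left(j \right)} = j + 2 j^{2}$ ($a{\left(j \right)} = \left(j^{2} + j^{2}\right) + j = 2 j^{2} + j = j + 2 j^{2}$)
$C{\left(F,x \right)} = \left(190 + F\right) \left(F + x\right)$ ($C{\left(F,x \right)} = \left(F - 10 \left(1 + 2 \left(-10\right)\right)\right) \left(x + F\right) = \left(F - 10 \left(1 - 20\right)\right) \left(F + x\right) = \left(F - -190\right) \left(F + x\right) = \left(F + 190\right) \left(F + x\right) = \left(190 + F\right) \left(F + x\right)$)
$\left(C{\left(-108,-56 \right)} + A{\left(168,150 \right)}\right) - 18363 = \left(\left(\left(-108\right)^{2} + 190 \left(-108\right) + 190 \left(-56\right) - -6048\right) + 5\right) - 18363 = \left(\left(11664 - 20520 - 10640 + 6048\right) + 5\right) - 18363 = \left(-13448 + 5\right) - 18363 = -13443 - 18363 = -31806$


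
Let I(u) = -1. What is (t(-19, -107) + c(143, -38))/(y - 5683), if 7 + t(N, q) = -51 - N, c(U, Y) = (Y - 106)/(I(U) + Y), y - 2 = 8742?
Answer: -459/39793 ≈ -0.011535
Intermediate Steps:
y = 8744 (y = 2 + 8742 = 8744)
c(U, Y) = (-106 + Y)/(-1 + Y) (c(U, Y) = (Y - 106)/(-1 + Y) = (-106 + Y)/(-1 + Y))
t(N, q) = -58 - N (t(N, q) = -7 + (-51 - N) = -58 - N)
(t(-19, -107) + c(143, -38))/(y - 5683) = ((-58 - 1*(-19)) + (-106 - 38)/(-1 - 38))/(8744 - 5683) = ((-58 + 19) - 144/(-39))/3061 = (-39 - 1/39*(-144))*(1/3061) = (-39 + 48/13)*(1/3061) = -459/13*1/3061 = -459/39793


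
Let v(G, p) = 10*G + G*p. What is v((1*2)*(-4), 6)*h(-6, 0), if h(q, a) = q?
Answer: 768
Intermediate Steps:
v((1*2)*(-4), 6)*h(-6, 0) = (((1*2)*(-4))*(10 + 6))*(-6) = ((2*(-4))*16)*(-6) = -8*16*(-6) = -128*(-6) = 768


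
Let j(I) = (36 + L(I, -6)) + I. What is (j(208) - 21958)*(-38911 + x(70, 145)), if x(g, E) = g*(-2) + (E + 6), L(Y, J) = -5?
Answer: 844869100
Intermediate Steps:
x(g, E) = 6 + E - 2*g (x(g, E) = -2*g + (6 + E) = 6 + E - 2*g)
j(I) = 31 + I (j(I) = (36 - 5) + I = 31 + I)
(j(208) - 21958)*(-38911 + x(70, 145)) = ((31 + 208) - 21958)*(-38911 + (6 + 145 - 2*70)) = (239 - 21958)*(-38911 + (6 + 145 - 140)) = -21719*(-38911 + 11) = -21719*(-38900) = 844869100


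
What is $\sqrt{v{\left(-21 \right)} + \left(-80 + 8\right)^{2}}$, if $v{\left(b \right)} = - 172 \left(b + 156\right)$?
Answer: $6 i \sqrt{501} \approx 134.3 i$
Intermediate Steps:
$v{\left(b \right)} = -26832 - 172 b$ ($v{\left(b \right)} = - 172 \left(156 + b\right) = -26832 - 172 b$)
$\sqrt{v{\left(-21 \right)} + \left(-80 + 8\right)^{2}} = \sqrt{\left(-26832 - -3612\right) + \left(-80 + 8\right)^{2}} = \sqrt{\left(-26832 + 3612\right) + \left(-72\right)^{2}} = \sqrt{-23220 + 5184} = \sqrt{-18036} = 6 i \sqrt{501}$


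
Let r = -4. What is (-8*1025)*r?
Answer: 32800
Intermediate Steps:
(-8*1025)*r = -8*1025*(-4) = -8200*(-4) = 32800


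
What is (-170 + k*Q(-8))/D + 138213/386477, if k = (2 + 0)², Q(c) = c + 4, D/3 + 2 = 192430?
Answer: 13286044795/37184498078 ≈ 0.35730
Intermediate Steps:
D = 577284 (D = -6 + 3*192430 = -6 + 577290 = 577284)
Q(c) = 4 + c
k = 4 (k = 2² = 4)
(-170 + k*Q(-8))/D + 138213/386477 = (-170 + 4*(4 - 8))/577284 + 138213/386477 = (-170 + 4*(-4))*(1/577284) + 138213*(1/386477) = (-170 - 16)*(1/577284) + 138213/386477 = -186*1/577284 + 138213/386477 = -31/96214 + 138213/386477 = 13286044795/37184498078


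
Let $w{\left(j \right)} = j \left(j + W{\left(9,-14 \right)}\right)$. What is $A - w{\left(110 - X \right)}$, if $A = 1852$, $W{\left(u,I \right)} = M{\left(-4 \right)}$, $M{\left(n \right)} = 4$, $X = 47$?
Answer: $-2369$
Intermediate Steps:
$W{\left(u,I \right)} = 4$
$w{\left(j \right)} = j \left(4 + j\right)$ ($w{\left(j \right)} = j \left(j + 4\right) = j \left(4 + j\right)$)
$A - w{\left(110 - X \right)} = 1852 - \left(110 - 47\right) \left(4 + \left(110 - 47\right)\right) = 1852 - 63 \left(4 + 63\right) = 1852 - 63 \cdot 67 = 1852 - 4221 = -2369$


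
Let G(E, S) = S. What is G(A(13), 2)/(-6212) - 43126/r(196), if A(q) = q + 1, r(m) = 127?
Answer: -133949483/394462 ≈ -339.58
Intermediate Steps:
A(q) = 1 + q
G(A(13), 2)/(-6212) - 43126/r(196) = 2/(-6212) - 43126/127 = 2*(-1/6212) - 43126*1/127 = -1/3106 - 43126/127 = -133949483/394462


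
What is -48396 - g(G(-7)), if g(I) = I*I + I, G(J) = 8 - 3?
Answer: -48426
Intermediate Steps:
G(J) = 5
g(I) = I + I² (g(I) = I² + I = I + I²)
-48396 - g(G(-7)) = -48396 - 5*(1 + 5) = -48396 - 5*6 = -48396 - 1*30 = -48396 - 30 = -48426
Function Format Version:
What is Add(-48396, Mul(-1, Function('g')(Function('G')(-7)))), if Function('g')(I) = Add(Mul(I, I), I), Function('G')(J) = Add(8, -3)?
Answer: -48426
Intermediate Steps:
Function('G')(J) = 5
Function('g')(I) = Add(I, Pow(I, 2)) (Function('g')(I) = Add(Pow(I, 2), I) = Add(I, Pow(I, 2)))
Add(-48396, Mul(-1, Function('g')(Function('G')(-7)))) = Add(-48396, Mul(-1, Mul(5, Add(1, 5)))) = Add(-48396, Mul(-1, Mul(5, 6))) = Add(-48396, Mul(-1, 30)) = Add(-48396, -30) = -48426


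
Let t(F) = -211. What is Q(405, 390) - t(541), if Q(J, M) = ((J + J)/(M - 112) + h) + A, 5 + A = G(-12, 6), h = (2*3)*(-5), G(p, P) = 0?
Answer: 24869/139 ≈ 178.91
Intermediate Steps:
h = -30 (h = 6*(-5) = -30)
A = -5 (A = -5 + 0 = -5)
Q(J, M) = -35 + 2*J/(-112 + M) (Q(J, M) = ((J + J)/(M - 112) - 30) - 5 = ((2*J)/(-112 + M) - 30) - 5 = (2*J/(-112 + M) - 30) - 5 = (-30 + 2*J/(-112 + M)) - 5 = -35 + 2*J/(-112 + M))
Q(405, 390) - t(541) = (3920 - 35*390 + 2*405)/(-112 + 390) - 1*(-211) = (3920 - 13650 + 810)/278 + 211 = (1/278)*(-8920) + 211 = -4460/139 + 211 = 24869/139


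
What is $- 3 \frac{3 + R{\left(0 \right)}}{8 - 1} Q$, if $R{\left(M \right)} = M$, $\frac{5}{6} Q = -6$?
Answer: $\frac{324}{35} \approx 9.2571$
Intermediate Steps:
$Q = - \frac{36}{5}$ ($Q = \frac{6}{5} \left(-6\right) = - \frac{36}{5} \approx -7.2$)
$- 3 \frac{3 + R{\left(0 \right)}}{8 - 1} Q = - 3 \frac{3 + 0}{8 - 1} \left(- \frac{36}{5}\right) = - 3 \cdot \frac{3}{7} \left(- \frac{36}{5}\right) = - 3 \cdot 3 \cdot \frac{1}{7} \left(- \frac{36}{5}\right) = \left(-3\right) \frac{3}{7} \left(- \frac{36}{5}\right) = \left(- \frac{9}{7}\right) \left(- \frac{36}{5}\right) = \frac{324}{35}$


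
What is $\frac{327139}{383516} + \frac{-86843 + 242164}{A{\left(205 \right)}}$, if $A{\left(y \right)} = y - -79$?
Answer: $\frac{3728812257}{6807409} \approx 547.76$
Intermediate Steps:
$A{\left(y \right)} = 79 + y$ ($A{\left(y \right)} = y + 79 = 79 + y$)
$\frac{327139}{383516} + \frac{-86843 + 242164}{A{\left(205 \right)}} = \frac{327139}{383516} + \frac{-86843 + 242164}{79 + 205} = 327139 \cdot \frac{1}{383516} + \frac{155321}{284} = \frac{327139}{383516} + 155321 \cdot \frac{1}{284} = \frac{327139}{383516} + \frac{155321}{284} = \frac{3728812257}{6807409}$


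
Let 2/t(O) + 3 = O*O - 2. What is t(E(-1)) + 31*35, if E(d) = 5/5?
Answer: 2169/2 ≈ 1084.5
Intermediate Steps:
E(d) = 1 (E(d) = 5*(⅕) = 1)
t(O) = 2/(-5 + O²) (t(O) = 2/(-3 + (O*O - 2)) = 2/(-3 + (O² - 2)) = 2/(-3 + (-2 + O²)) = 2/(-5 + O²))
t(E(-1)) + 31*35 = 2/(-5 + 1²) + 31*35 = 2/(-5 + 1) + 1085 = 2/(-4) + 1085 = 2*(-¼) + 1085 = -½ + 1085 = 2169/2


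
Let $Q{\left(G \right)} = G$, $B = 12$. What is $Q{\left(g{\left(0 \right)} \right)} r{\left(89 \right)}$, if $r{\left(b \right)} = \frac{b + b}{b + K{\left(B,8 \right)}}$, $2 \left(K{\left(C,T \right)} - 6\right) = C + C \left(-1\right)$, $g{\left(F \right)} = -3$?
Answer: $- \frac{534}{95} \approx -5.6211$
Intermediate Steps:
$K{\left(C,T \right)} = 6$ ($K{\left(C,T \right)} = 6 + \frac{C + C \left(-1\right)}{2} = 6 + \frac{C - C}{2} = 6 + \frac{1}{2} \cdot 0 = 6 + 0 = 6$)
$r{\left(b \right)} = \frac{2 b}{6 + b}$ ($r{\left(b \right)} = \frac{b + b}{b + 6} = \frac{2 b}{6 + b}$)
$Q{\left(g{\left(0 \right)} \right)} r{\left(89 \right)} = - 3 \cdot 2 \cdot 89 \frac{1}{6 + 89} = - 3 \cdot 2 \cdot 89 \cdot \frac{1}{95} = \left(-3\right) \frac{178}{95} = - \frac{534}{95}$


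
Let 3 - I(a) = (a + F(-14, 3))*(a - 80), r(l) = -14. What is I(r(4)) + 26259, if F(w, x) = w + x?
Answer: 23912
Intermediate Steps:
I(a) = 3 - (-80 + a)*(-11 + a) (I(a) = 3 - (a + (-14 + 3))*(a - 80) = 3 - (a - 11)*(-80 + a) = 3 - (-11 + a)*(-80 + a) = 3 - (-80 + a)*(-11 + a))
I(r(4)) + 26259 = (-877 - 1*(-14)² + 91*(-14)) + 26259 = (-877 - 1*196 - 1274) + 26259 = (-877 - 196 - 1274) + 26259 = -2347 + 26259 = 23912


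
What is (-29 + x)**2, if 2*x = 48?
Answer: 25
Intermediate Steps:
x = 24 (x = (1/2)*48 = 24)
(-29 + x)**2 = (-29 + 24)**2 = (-5)**2 = 25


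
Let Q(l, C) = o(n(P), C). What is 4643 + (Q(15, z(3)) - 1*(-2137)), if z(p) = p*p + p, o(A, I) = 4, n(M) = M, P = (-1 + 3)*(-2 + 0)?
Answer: 6784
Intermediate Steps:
P = -4 (P = 2*(-2) = -4)
z(p) = p + p² (z(p) = p² + p = p + p²)
Q(l, C) = 4
4643 + (Q(15, z(3)) - 1*(-2137)) = 4643 + (4 - 1*(-2137)) = 4643 + (4 + 2137) = 4643 + 2141 = 6784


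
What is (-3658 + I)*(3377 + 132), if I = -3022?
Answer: -23440120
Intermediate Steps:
(-3658 + I)*(3377 + 132) = (-3658 - 3022)*(3377 + 132) = -6680*3509 = -23440120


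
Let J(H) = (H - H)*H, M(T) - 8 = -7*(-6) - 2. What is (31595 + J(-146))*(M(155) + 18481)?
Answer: 585423755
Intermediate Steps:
M(T) = 48 (M(T) = 8 + (-7*(-6) - 2) = 8 + (42 - 2) = 8 + 40 = 48)
J(H) = 0 (J(H) = 0*H = 0)
(31595 + J(-146))*(M(155) + 18481) = (31595 + 0)*(48 + 18481) = 31595*18529 = 585423755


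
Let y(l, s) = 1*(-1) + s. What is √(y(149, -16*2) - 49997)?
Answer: I*√50030 ≈ 223.67*I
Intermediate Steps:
y(l, s) = -1 + s
√(y(149, -16*2) - 49997) = √((-1 - 16*2) - 49997) = √((-1 - 32) - 49997) = √(-33 - 49997) = √(-50030) = I*√50030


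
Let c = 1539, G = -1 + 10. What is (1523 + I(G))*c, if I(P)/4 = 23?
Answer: 2485485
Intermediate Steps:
G = 9
I(P) = 92 (I(P) = 4*23 = 92)
(1523 + I(G))*c = (1523 + 92)*1539 = 1615*1539 = 2485485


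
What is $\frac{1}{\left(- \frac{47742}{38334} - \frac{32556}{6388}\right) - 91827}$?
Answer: $- \frac{10203233}{936996984091} \approx -1.0889 \cdot 10^{-5}$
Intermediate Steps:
$\frac{1}{\left(- \frac{47742}{38334} - \frac{32556}{6388}\right) - 91827} = \frac{1}{\left(\left(-47742\right) \frac{1}{38334} - \frac{8139}{1597}\right) - 91827} = \frac{1}{\left(- \frac{7957}{6389} - \frac{8139}{1597}\right) - 91827} = \frac{1}{- \frac{64707400}{10203233} - 91827} = \frac{1}{- \frac{936996984091}{10203233}} = - \frac{10203233}{936996984091}$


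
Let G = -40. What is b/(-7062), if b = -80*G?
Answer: -1600/3531 ≈ -0.45313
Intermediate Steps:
b = 3200 (b = -80*(-40) = 3200)
b/(-7062) = 3200/(-7062) = 3200*(-1/7062) = -1600/3531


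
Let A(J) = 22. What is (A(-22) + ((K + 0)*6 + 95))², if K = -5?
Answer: 7569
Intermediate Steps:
(A(-22) + ((K + 0)*6 + 95))² = (22 + ((-5 + 0)*6 + 95))² = (22 + (-5*6 + 95))² = (22 + (-30 + 95))² = (22 + 65)² = 87² = 7569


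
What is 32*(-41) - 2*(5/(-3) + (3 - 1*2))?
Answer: -3932/3 ≈ -1310.7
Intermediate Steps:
32*(-41) - 2*(5/(-3) + (3 - 1*2)) = -1312 - 2*(5*(-1/3) + (3 - 2)) = -1312 - 2*(-5/3 + 1) = -1312 - 2*(-2/3) = -1312 + 4/3 = -3932/3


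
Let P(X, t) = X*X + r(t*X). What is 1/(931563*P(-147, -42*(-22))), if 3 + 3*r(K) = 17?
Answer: 1/20134492161 ≈ 4.9666e-11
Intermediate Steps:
r(K) = 14/3 (r(K) = -1 + (⅓)*17 = -1 + 17/3 = 14/3)
P(X, t) = 14/3 + X² (P(X, t) = X*X + 14/3 = X² + 14/3 = 14/3 + X²)
1/(931563*P(-147, -42*(-22))) = 1/(931563*(14/3 + (-147)²)) = 1/(931563*(14/3 + 21609)) = 1/(931563*(64841/3)) = (1/931563)*(3/64841) = 1/20134492161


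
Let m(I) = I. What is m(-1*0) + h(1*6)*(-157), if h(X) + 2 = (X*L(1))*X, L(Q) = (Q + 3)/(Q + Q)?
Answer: -10990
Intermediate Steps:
L(Q) = (3 + Q)/(2*Q) (L(Q) = (3 + Q)/((2*Q)) = (3 + Q)*(1/(2*Q)) = (3 + Q)/(2*Q))
h(X) = -2 + 2*X² (h(X) = -2 + (X*((½)*(3 + 1)/1))*X = -2 + (X*((½)*1*4))*X = -2 + (X*2)*X = -2 + (2*X)*X = -2 + 2*X²)
m(-1*0) + h(1*6)*(-157) = -1*0 + (-2 + 2*(1*6)²)*(-157) = 0 + (-2 + 2*6²)*(-157) = 0 + (-2 + 2*36)*(-157) = 0 + (-2 + 72)*(-157) = 0 + 70*(-157) = 0 - 10990 = -10990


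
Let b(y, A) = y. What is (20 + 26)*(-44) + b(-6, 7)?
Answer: -2030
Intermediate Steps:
(20 + 26)*(-44) + b(-6, 7) = (20 + 26)*(-44) - 6 = 46*(-44) - 6 = -2024 - 6 = -2030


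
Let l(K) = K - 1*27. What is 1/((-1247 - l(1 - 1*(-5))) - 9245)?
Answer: -1/10471 ≈ -9.5502e-5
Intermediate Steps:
l(K) = -27 + K (l(K) = K - 27 = -27 + K)
1/((-1247 - l(1 - 1*(-5))) - 9245) = 1/((-1247 - (-27 + (1 - 1*(-5)))) - 9245) = 1/((-1247 - (-27 + (1 + 5))) - 9245) = 1/((-1247 - (-27 + 6)) - 9245) = 1/((-1247 - 1*(-21)) - 9245) = 1/((-1247 + 21) - 9245) = 1/(-1226 - 9245) = 1/(-10471) = -1/10471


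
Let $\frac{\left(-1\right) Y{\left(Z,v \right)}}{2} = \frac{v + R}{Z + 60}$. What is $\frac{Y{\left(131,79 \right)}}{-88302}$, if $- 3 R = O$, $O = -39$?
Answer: $\frac{92}{8432841} \approx 1.091 \cdot 10^{-5}$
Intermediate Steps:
$R = 13$ ($R = \left(- \frac{1}{3}\right) \left(-39\right) = 13$)
$Y{\left(Z,v \right)} = - \frac{2 \left(13 + v\right)}{60 + Z}$ ($Y{\left(Z,v \right)} = - 2 \frac{v + 13}{Z + 60} = - 2 \frac{13 + v}{60 + Z} = - \frac{2 \left(13 + v\right)}{60 + Z}$)
$\frac{Y{\left(131,79 \right)}}{-88302} = \frac{2 \frac{1}{60 + 131} \left(-13 - 79\right)}{-88302} = \frac{2 \left(-13 - 79\right)}{191} \left(- \frac{1}{88302}\right) = 2 \cdot \frac{1}{191} \left(-92\right) \left(- \frac{1}{88302}\right) = \left(- \frac{184}{191}\right) \left(- \frac{1}{88302}\right) = \frac{92}{8432841}$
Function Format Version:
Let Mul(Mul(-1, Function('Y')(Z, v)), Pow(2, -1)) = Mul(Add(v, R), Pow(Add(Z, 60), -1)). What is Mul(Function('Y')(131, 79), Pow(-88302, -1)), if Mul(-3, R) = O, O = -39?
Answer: Rational(92, 8432841) ≈ 1.0910e-5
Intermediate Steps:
R = 13 (R = Mul(Rational(-1, 3), -39) = 13)
Function('Y')(Z, v) = Mul(-2, Pow(Add(60, Z), -1), Add(13, v)) (Function('Y')(Z, v) = Mul(-2, Mul(Add(v, 13), Pow(Add(Z, 60), -1))) = Mul(-2, Mul(Add(13, v), Pow(Add(60, Z), -1))) = Mul(-2, Mul(Pow(Add(60, Z), -1), Add(13, v))) = Mul(-2, Pow(Add(60, Z), -1), Add(13, v)))
Mul(Function('Y')(131, 79), Pow(-88302, -1)) = Mul(Mul(2, Pow(Add(60, 131), -1), Add(-13, Mul(-1, 79))), Pow(-88302, -1)) = Mul(Mul(2, Pow(191, -1), Add(-13, -79)), Rational(-1, 88302)) = Mul(Mul(2, Rational(1, 191), -92), Rational(-1, 88302)) = Mul(Rational(-184, 191), Rational(-1, 88302)) = Rational(92, 8432841)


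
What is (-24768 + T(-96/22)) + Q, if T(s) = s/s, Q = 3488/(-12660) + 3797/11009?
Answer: -862966175338/34843485 ≈ -24767.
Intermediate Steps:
Q = 2417657/34843485 (Q = 3488*(-1/12660) + 3797*(1/11009) = -872/3165 + 3797/11009 = 2417657/34843485 ≈ 0.069386)
T(s) = 1
(-24768 + T(-96/22)) + Q = (-24768 + 1) + 2417657/34843485 = -24767 + 2417657/34843485 = -862966175338/34843485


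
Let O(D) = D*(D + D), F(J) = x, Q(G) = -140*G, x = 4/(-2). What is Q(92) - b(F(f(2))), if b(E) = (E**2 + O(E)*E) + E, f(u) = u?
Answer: -12866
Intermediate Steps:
x = -2 (x = 4*(-1/2) = -2)
F(J) = -2
O(D) = 2*D**2 (O(D) = D*(2*D) = 2*D**2)
b(E) = E + E**2 + 2*E**3 (b(E) = (E**2 + (2*E**2)*E) + E = (E**2 + 2*E**3) + E = E + E**2 + 2*E**3)
Q(92) - b(F(f(2))) = -140*92 - (-2)*(1 - 2 + 2*(-2)**2) = -12880 - (-2)*(1 - 2 + 2*4) = -12880 - (-2)*(1 - 2 + 8) = -12880 - (-2)*7 = -12880 - 1*(-14) = -12880 + 14 = -12866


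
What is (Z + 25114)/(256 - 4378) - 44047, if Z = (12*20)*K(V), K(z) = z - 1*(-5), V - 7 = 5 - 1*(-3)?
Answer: -90795824/2061 ≈ -44054.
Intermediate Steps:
V = 15 (V = 7 + (5 - 1*(-3)) = 7 + (5 + 3) = 7 + 8 = 15)
K(z) = 5 + z (K(z) = z + 5 = 5 + z)
Z = 4800 (Z = (12*20)*(5 + 15) = 240*20 = 4800)
(Z + 25114)/(256 - 4378) - 44047 = (4800 + 25114)/(256 - 4378) - 44047 = 29914/(-4122) - 44047 = 29914*(-1/4122) - 44047 = -14957/2061 - 44047 = -90795824/2061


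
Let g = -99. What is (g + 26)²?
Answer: 5329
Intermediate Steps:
(g + 26)² = (-99 + 26)² = (-73)² = 5329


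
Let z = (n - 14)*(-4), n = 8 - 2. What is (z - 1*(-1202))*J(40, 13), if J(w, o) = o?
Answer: 16042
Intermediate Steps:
n = 6
z = 32 (z = (6 - 14)*(-4) = -8*(-4) = 32)
(z - 1*(-1202))*J(40, 13) = (32 - 1*(-1202))*13 = (32 + 1202)*13 = 1234*13 = 16042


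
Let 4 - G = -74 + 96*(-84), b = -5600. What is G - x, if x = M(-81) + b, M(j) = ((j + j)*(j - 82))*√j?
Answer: 13742 - 237654*I ≈ 13742.0 - 2.3765e+5*I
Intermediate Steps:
M(j) = 2*j^(3/2)*(-82 + j) (M(j) = ((2*j)*(-82 + j))*√j = (2*j*(-82 + j))*√j = 2*j^(3/2)*(-82 + j))
x = -5600 + 237654*I (x = 2*(-81)^(3/2)*(-82 - 81) - 5600 = 2*(-729*I)*(-163) - 5600 = 237654*I - 5600 = -5600 + 237654*I ≈ -5600.0 + 2.3765e+5*I)
G = 8142 (G = 4 - (-74 + 96*(-84)) = 4 - (-74 - 8064) = 4 - 1*(-8138) = 4 + 8138 = 8142)
G - x = 8142 - (-5600 + 237654*I) = 8142 + (5600 - 237654*I) = 13742 - 237654*I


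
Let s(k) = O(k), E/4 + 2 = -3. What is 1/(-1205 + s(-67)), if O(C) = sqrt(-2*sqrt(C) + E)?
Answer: 1/(-1205 + sqrt(2)*sqrt(-10 - I*sqrt(67))) ≈ -0.00083104 + 3.307e-6*I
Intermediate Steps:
E = -20 (E = -8 + 4*(-3) = -8 - 12 = -20)
O(C) = sqrt(-20 - 2*sqrt(C)) (O(C) = sqrt(-2*sqrt(C) - 20) = sqrt(-20 - 2*sqrt(C)))
s(k) = sqrt(-20 - 2*sqrt(k))
1/(-1205 + s(-67)) = 1/(-1205 + sqrt(-20 - 2*I*sqrt(67)))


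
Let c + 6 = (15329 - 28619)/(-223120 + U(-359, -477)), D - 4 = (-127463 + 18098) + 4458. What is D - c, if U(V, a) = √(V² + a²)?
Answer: -174066802996061/1659405933 - 443*√356410/1659405933 ≈ -1.0490e+5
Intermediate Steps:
D = -104903 (D = 4 + ((-127463 + 18098) + 4458) = 4 + (-109365 + 4458) = 4 - 104907 = -104903)
c = -6 - 13290/(-223120 + √356410) (c = -6 + (15329 - 28619)/(-223120 + √((-359)² + (-477)²)) = -6 - 13290/(-223120 + √(128881 + 227529)) = -6 - 13290/(-223120 + √356410) ≈ -5.9403)
D - c = -104903 - (-9857593438/1659405933 + 443*√356410/1659405933) = -104903 + (9857593438/1659405933 - 443*√356410/1659405933) = -174066802996061/1659405933 - 443*√356410/1659405933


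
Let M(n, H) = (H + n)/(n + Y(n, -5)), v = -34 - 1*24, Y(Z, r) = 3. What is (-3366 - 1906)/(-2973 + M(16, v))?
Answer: 100168/56529 ≈ 1.7720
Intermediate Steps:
v = -58 (v = -34 - 24 = -58)
M(n, H) = (H + n)/(3 + n) (M(n, H) = (H + n)/(n + 3) = (H + n)/(3 + n))
(-3366 - 1906)/(-2973 + M(16, v)) = (-3366 - 1906)/(-2973 + (-58 + 16)/(3 + 16)) = -5272/(-2973 - 42/19) = -5272/(-56529/19) = -5272*(-19/56529) = 100168/56529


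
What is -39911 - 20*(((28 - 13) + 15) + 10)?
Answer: -40711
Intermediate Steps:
-39911 - 20*(((28 - 13) + 15) + 10) = -39911 - 20*((15 + 15) + 10) = -39911 - 20*(30 + 10) = -39911 - 20*40 = -39911 - 1*800 = -39911 - 800 = -40711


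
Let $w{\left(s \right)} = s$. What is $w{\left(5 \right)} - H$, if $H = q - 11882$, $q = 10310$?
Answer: $1577$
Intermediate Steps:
$H = -1572$ ($H = 10310 - 11882 = -1572$)
$w{\left(5 \right)} - H = 5 - -1572 = 5 + 1572 = 1577$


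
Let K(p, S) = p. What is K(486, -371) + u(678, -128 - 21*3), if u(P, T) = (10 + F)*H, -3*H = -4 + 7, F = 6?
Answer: 470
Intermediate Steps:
H = -1 (H = -(-4 + 7)/3 = -1/3*3 = -1)
u(P, T) = -16 (u(P, T) = (10 + 6)*(-1) = 16*(-1) = -16)
K(486, -371) + u(678, -128 - 21*3) = 486 - 16 = 470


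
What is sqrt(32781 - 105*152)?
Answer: 3*sqrt(1869) ≈ 129.70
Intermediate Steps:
sqrt(32781 - 105*152) = sqrt(32781 - 15960) = sqrt(16821) = 3*sqrt(1869)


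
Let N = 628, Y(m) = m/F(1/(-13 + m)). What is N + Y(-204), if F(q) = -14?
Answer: 4498/7 ≈ 642.57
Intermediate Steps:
Y(m) = -m/14 (Y(m) = m/(-14) = m*(-1/14) = -m/14)
N + Y(-204) = 628 - 1/14*(-204) = 628 + 102/7 = 4498/7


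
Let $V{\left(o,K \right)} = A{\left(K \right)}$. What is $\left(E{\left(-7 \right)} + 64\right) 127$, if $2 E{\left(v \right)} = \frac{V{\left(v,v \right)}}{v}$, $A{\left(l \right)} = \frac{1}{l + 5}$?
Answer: $\frac{227711}{28} \approx 8132.5$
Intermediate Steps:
$A{\left(l \right)} = \frac{1}{5 + l}$
$V{\left(o,K \right)} = \frac{1}{5 + K}$
$E{\left(v \right)} = \frac{1}{2 v \left(5 + v\right)}$ ($E{\left(v \right)} = \frac{\frac{1}{5 + v} \frac{1}{v}}{2} = \frac{\frac{1}{v} \frac{1}{5 + v}}{2} = \frac{1}{2 v \left(5 + v\right)}$)
$\left(E{\left(-7 \right)} + 64\right) 127 = \left(\frac{1}{2 \left(-7\right) \left(5 - 7\right)} + 64\right) 127 = \left(\frac{1}{2} \left(- \frac{1}{7}\right) \frac{1}{-2} + 64\right) 127 = \left(\frac{1}{2} \left(- \frac{1}{7}\right) \left(- \frac{1}{2}\right) + 64\right) 127 = \left(\frac{1}{28} + 64\right) 127 = \frac{1793}{28} \cdot 127 = \frac{227711}{28}$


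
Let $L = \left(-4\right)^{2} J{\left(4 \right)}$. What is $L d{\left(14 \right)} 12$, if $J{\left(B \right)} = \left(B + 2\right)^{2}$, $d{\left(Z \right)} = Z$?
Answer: $96768$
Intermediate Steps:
$J{\left(B \right)} = \left(2 + B\right)^{2}$
$L = 576$ ($L = \left(-4\right)^{2} \left(2 + 4\right)^{2} = 16 \cdot 6^{2} = 16 \cdot 36 = 576$)
$L d{\left(14 \right)} 12 = 576 \cdot 14 \cdot 12 = 576 \cdot 168 = 96768$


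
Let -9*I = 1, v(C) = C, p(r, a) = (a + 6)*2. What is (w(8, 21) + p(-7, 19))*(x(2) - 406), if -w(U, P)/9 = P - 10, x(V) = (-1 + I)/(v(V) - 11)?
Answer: 1610924/81 ≈ 19888.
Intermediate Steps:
p(r, a) = 12 + 2*a (p(r, a) = (6 + a)*2 = 12 + 2*a)
I = -1/9 (I = -1/9*1 = -1/9 ≈ -0.11111)
x(V) = -10/(9*(-11 + V)) (x(V) = (-1 - 1/9)/(V - 11) = -10/(9*(-11 + V)))
w(U, P) = 90 - 9*P (w(U, P) = -9*(P - 10) = -9*(-10 + P) = 90 - 9*P)
(w(8, 21) + p(-7, 19))*(x(2) - 406) = ((90 - 9*21) + (12 + 2*19))*(-10/(-99 + 9*2) - 406) = ((90 - 189) + (12 + 38))*(-10/(-99 + 18) - 406) = (-99 + 50)*(-10/(-81) - 406) = -49*(-10*(-1/81) - 406) = -49*(10/81 - 406) = -49*(-32876/81) = 1610924/81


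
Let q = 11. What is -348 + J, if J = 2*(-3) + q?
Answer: -343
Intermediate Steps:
J = 5 (J = 2*(-3) + 11 = -6 + 11 = 5)
-348 + J = -348 + 5 = -343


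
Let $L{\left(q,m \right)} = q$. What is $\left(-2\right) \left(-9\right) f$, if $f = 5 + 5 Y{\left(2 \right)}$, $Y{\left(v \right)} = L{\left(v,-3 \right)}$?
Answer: $270$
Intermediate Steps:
$Y{\left(v \right)} = v$
$f = 15$ ($f = 5 + 5 \cdot 2 = 5 + 10 = 15$)
$\left(-2\right) \left(-9\right) f = \left(-2\right) \left(-9\right) 15 = 18 \cdot 15 = 270$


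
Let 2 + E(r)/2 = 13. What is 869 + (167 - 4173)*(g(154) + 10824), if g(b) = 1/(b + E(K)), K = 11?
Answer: -3815688603/88 ≈ -4.3360e+7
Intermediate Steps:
E(r) = 22 (E(r) = -4 + 2*13 = -4 + 26 = 22)
g(b) = 1/(22 + b) (g(b) = 1/(b + 22) = 1/(22 + b))
869 + (167 - 4173)*(g(154) + 10824) = 869 + (167 - 4173)*(1/(22 + 154) + 10824) = 869 - 4006*(1/176 + 10824) = 869 - 4006*1905025/176 = 869 - 3815765075/88 = -3815688603/88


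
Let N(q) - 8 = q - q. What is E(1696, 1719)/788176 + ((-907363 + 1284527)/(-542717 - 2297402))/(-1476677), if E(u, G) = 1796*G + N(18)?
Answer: 3237020134926977195/826390398988711772 ≈ 3.9171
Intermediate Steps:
N(q) = 8 (N(q) = 8 + (q - q) = 8 + 0 = 8)
E(u, G) = 8 + 1796*G (E(u, G) = 1796*G + 8 = 8 + 1796*G)
E(1696, 1719)/788176 + ((-907363 + 1284527)/(-542717 - 2297402))/(-1476677) = (8 + 1796*1719)/788176 + ((-907363 + 1284527)/(-542717 - 2297402))/(-1476677) = (8 + 3087324)*(1/788176) + (377164/(-2840119))*(-1/1476677) = 3087332*(1/788176) + (377164*(-1/2840119))*(-1/1476677) = 771833/197044 - 377164/2840119*(-1/1476677) = 771833/197044 + 377164/4193938404563 = 3237020134926977195/826390398988711772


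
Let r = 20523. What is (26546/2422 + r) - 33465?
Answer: -15659489/1211 ≈ -12931.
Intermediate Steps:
(26546/2422 + r) - 33465 = (26546/2422 + 20523) - 33465 = (26546*(1/2422) + 20523) - 33465 = (13273/1211 + 20523) - 33465 = 24866626/1211 - 33465 = -15659489/1211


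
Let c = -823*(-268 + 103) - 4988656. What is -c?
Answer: 4852861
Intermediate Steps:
c = -4852861 (c = -823*(-165) - 4988656 = 135795 - 4988656 = -4852861)
-c = -1*(-4852861) = 4852861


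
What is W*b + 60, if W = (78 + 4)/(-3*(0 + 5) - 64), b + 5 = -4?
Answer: 5478/79 ≈ 69.342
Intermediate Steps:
b = -9 (b = -5 - 4 = -9)
W = -82/79 (W = 82/(-3*5 - 64) = 82/(-15 - 64) = 82/(-79) = 82*(-1/79) = -82/79 ≈ -1.0380)
W*b + 60 = -82/79*(-9) + 60 = 738/79 + 60 = 5478/79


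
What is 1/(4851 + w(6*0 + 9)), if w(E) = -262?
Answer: 1/4589 ≈ 0.00021791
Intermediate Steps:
1/(4851 + w(6*0 + 9)) = 1/(4851 - 262) = 1/4589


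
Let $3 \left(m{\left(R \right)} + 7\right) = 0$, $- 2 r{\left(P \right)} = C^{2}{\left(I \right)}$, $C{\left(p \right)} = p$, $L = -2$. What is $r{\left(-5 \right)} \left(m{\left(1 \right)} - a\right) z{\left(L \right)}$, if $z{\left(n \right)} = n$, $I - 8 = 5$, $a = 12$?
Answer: $-3211$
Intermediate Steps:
$I = 13$ ($I = 8 + 5 = 13$)
$r{\left(P \right)} = - \frac{169}{2}$ ($r{\left(P \right)} = - \frac{13^{2}}{2} = \left(- \frac{1}{2}\right) 169 = - \frac{169}{2}$)
$m{\left(R \right)} = -7$ ($m{\left(R \right)} = -7 + \frac{1}{3} \cdot 0 = -7 + 0 = -7$)
$r{\left(-5 \right)} \left(m{\left(1 \right)} - a\right) z{\left(L \right)} = - \frac{169 \left(-7 - 12\right)}{2} \left(-2\right) = \left(- \frac{169}{2}\right) \left(-19\right) \left(-2\right) = \frac{3211}{2} \left(-2\right) = -3211$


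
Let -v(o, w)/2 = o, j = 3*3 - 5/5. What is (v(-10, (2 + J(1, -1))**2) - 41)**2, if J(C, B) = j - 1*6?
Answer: 441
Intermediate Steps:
j = 8 (j = 9 - 5*1/5 = 9 - 1 = 8)
J(C, B) = 2 (J(C, B) = 8 - 1*6 = 8 - 6 = 2)
v(o, w) = -2*o
(v(-10, (2 + J(1, -1))**2) - 41)**2 = (-2*(-10) - 41)**2 = (20 - 41)**2 = (-21)**2 = 441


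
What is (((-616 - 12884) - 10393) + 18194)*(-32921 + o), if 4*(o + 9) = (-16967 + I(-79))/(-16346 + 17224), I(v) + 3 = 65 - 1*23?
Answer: 82398341814/439 ≈ 1.8770e+8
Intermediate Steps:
I(v) = 39 (I(v) = -3 + (65 - 1*23) = -3 + (65 - 23) = -3 + 42 = 39)
o = -6067/439 (o = -9 + ((-16967 + 39)/(-16346 + 17224))/4 = -9 + (-16928/878)/4 = -9 + (-16928*1/878)/4 = -9 + (¼)*(-8464/439) = -9 - 2116/439 = -6067/439 ≈ -13.820)
(((-616 - 12884) - 10393) + 18194)*(-32921 + o) = (((-616 - 12884) - 10393) + 18194)*(-32921 - 6067/439) = ((-13500 - 10393) + 18194)*(-14458386/439) = (-23893 + 18194)*(-14458386/439) = -5699*(-14458386/439) = 82398341814/439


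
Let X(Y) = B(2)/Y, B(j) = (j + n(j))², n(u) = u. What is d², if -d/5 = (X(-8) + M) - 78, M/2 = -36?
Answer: 577600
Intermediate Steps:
M = -72 (M = 2*(-36) = -72)
B(j) = 4*j² (B(j) = (j + j)² = (2*j)² = 4*j²)
X(Y) = 16/Y (X(Y) = (4*2²)/Y = (4*4)/Y = 16/Y)
d = 760 (d = -5*((16/(-8) - 72) - 78) = -5*((16*(-⅛) - 72) - 78) = -5*((-2 - 72) - 78) = -5*(-74 - 78) = -5*(-152) = 760)
d² = 760² = 577600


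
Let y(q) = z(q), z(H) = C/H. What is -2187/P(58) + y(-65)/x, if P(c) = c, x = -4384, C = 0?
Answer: -2187/58 ≈ -37.707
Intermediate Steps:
z(H) = 0 (z(H) = 0/H = 0)
y(q) = 0
-2187/P(58) + y(-65)/x = -2187/58 + 0/(-4384) = -2187*1/58 + 0*(-1/4384) = -2187/58 + 0 = -2187/58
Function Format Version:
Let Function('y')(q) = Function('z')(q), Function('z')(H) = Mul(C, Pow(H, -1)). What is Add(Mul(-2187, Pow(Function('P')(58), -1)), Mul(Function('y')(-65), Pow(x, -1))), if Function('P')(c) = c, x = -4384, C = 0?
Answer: Rational(-2187, 58) ≈ -37.707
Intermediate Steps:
Function('z')(H) = 0 (Function('z')(H) = Mul(0, Pow(H, -1)) = 0)
Function('y')(q) = 0
Add(Mul(-2187, Pow(Function('P')(58), -1)), Mul(Function('y')(-65), Pow(x, -1))) = Add(Mul(-2187, Pow(58, -1)), Mul(0, Pow(-4384, -1))) = Add(Mul(-2187, Rational(1, 58)), Mul(0, Rational(-1, 4384))) = Add(Rational(-2187, 58), 0) = Rational(-2187, 58)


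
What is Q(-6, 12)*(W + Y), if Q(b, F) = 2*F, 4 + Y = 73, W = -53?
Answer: 384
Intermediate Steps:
Y = 69 (Y = -4 + 73 = 69)
Q(-6, 12)*(W + Y) = (2*12)*(-53 + 69) = 24*16 = 384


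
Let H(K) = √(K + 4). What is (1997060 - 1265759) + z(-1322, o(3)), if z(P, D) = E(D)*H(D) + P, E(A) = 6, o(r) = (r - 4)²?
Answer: 729979 + 6*√5 ≈ 7.2999e+5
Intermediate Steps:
o(r) = (-4 + r)²
H(K) = √(4 + K)
z(P, D) = P + 6*√(4 + D) (z(P, D) = 6*√(4 + D) + P = P + 6*√(4 + D))
(1997060 - 1265759) + z(-1322, o(3)) = (1997060 - 1265759) + (-1322 + 6*√(4 + (-4 + 3)²)) = 731301 + (-1322 + 6*√(4 + (-1)²)) = 731301 + (-1322 + 6*√(4 + 1)) = 731301 + (-1322 + 6*√5) = 729979 + 6*√5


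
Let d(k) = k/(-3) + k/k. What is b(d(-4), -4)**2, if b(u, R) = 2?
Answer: 4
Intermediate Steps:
d(k) = 1 - k/3 (d(k) = k*(-1/3) + 1 = -k/3 + 1 = 1 - k/3)
b(d(-4), -4)**2 = 2**2 = 4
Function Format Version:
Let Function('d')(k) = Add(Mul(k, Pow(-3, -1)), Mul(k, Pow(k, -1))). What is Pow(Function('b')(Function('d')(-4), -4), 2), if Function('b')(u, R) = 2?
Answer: 4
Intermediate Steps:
Function('d')(k) = Add(1, Mul(Rational(-1, 3), k)) (Function('d')(k) = Add(Mul(k, Rational(-1, 3)), 1) = Add(Mul(Rational(-1, 3), k), 1) = Add(1, Mul(Rational(-1, 3), k)))
Pow(Function('b')(Function('d')(-4), -4), 2) = Pow(2, 2) = 4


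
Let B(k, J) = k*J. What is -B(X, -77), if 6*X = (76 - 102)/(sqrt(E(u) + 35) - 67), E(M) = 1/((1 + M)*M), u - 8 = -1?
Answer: 3755752/748269 + 2002*sqrt(27454)/748269 ≈ 5.4626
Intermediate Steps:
u = 7 (u = 8 - 1 = 7)
E(M) = 1/(M*(1 + M))
X = -13/(3*(-67 + sqrt(27454)/28)) (X = ((76 - 102)/(sqrt(1/(7*(1 + 7)) + 35) - 67))/6 = (-26/(sqrt((1/7)/8 + 35) - 67))/6 = (-26/(sqrt((1/7)*(1/8) + 35) - 67))/6 = (-26/(sqrt(1/56 + 35) - 67))/6 = (-26/(sqrt(1961/56) - 67))/6 = (-26/(sqrt(27454)/28 - 67))/6 = (-26/(-67 + sqrt(27454)/28))/6 = -13/(3*(-67 + sqrt(27454)/28)) ≈ 0.070942)
B(k, J) = J*k
-B(X, -77) = -(-77)*(48776/748269 + 26*sqrt(27454)/748269) = -(-3755752/748269 - 2002*sqrt(27454)/748269) = 3755752/748269 + 2002*sqrt(27454)/748269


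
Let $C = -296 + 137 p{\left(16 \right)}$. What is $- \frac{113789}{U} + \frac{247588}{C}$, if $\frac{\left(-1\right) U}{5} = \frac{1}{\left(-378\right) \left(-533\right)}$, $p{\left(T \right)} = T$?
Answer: $\frac{10866699152849}{2370} \approx 4.5851 \cdot 10^{9}$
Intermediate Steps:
$C = 1896$ ($C = -296 + 137 \cdot 16 = -296 + 2192 = 1896$)
$U = - \frac{5}{201474}$ ($U = - \frac{5}{\left(-378\right) \left(-533\right)} = - \frac{5}{201474} \approx -2.4817 \cdot 10^{-5}$)
$- \frac{113789}{U} + \frac{247588}{C} = - \frac{113789}{- \frac{5}{201474}} + \frac{247588}{1896} = \left(-113789\right) \left(- \frac{201474}{5}\right) + 247588 \cdot \frac{1}{1896} = \frac{22925524986}{5} + \frac{61897}{474} = \frac{10866699152849}{2370}$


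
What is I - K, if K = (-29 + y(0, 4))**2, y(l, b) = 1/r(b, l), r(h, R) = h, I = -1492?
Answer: -37097/16 ≈ -2318.6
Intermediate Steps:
y(l, b) = 1/b
K = 13225/16 (K = (-29 + 1/4)**2 = (-115/4)**2 = 13225/16 ≈ 826.56)
I - K = -1492 - 1*13225/16 = -1492 - 13225/16 = -37097/16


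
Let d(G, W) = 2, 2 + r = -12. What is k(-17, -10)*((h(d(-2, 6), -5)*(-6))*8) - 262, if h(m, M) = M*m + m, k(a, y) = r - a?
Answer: 890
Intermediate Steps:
r = -14 (r = -2 - 12 = -14)
k(a, y) = -14 - a
h(m, M) = m + M*m
k(-17, -10)*((h(d(-2, 6), -5)*(-6))*8) - 262 = (-14 - 1*(-17))*(((2*(1 - 5))*(-6))*8) - 262 = (-14 + 17)*(((2*(-4))*(-6))*8) - 262 = 3*(-8*(-6)*8) - 262 = 3*(48*8) - 262 = 3*384 - 262 = 1152 - 262 = 890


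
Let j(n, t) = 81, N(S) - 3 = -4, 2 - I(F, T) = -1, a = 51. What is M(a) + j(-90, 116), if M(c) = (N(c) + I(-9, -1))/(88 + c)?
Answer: 11261/139 ≈ 81.014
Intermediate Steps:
I(F, T) = 3 (I(F, T) = 2 - 1*(-1) = 2 + 1 = 3)
N(S) = -1 (N(S) = 3 - 4 = -1)
M(c) = 2/(88 + c) (M(c) = (-1 + 3)/(88 + c) = 2/(88 + c))
M(a) + j(-90, 116) = 2/(88 + 51) + 81 = 2/139 + 81 = 11261/139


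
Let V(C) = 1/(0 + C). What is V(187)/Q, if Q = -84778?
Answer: -1/15853486 ≈ -6.3078e-8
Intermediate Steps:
V(C) = 1/C
V(187)/Q = 1/(187*(-84778)) = (1/187)*(-1/84778) = -1/15853486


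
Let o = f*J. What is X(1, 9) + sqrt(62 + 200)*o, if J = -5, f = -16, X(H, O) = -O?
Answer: -9 + 80*sqrt(262) ≈ 1285.9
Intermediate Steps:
o = 80 (o = -16*(-5) = 80)
X(1, 9) + sqrt(62 + 200)*o = -1*9 + sqrt(62 + 200)*80 = -9 + sqrt(262)*80 = -9 + 80*sqrt(262)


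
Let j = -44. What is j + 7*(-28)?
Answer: -240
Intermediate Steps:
j + 7*(-28) = -44 + 7*(-28) = -44 - 196 = -240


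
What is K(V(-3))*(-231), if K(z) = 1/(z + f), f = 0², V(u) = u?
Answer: 77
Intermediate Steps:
f = 0
K(z) = 1/z (K(z) = 1/(z + 0) = 1/z)
K(V(-3))*(-231) = -231/(-3) = -⅓*(-231) = 77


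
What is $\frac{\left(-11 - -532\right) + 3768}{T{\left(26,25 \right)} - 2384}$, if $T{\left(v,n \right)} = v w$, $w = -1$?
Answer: $- \frac{4289}{2410} \approx -1.7797$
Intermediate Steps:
$T{\left(v,n \right)} = - v$ ($T{\left(v,n \right)} = v \left(-1\right) = - v$)
$\frac{\left(-11 - -532\right) + 3768}{T{\left(26,25 \right)} - 2384} = \frac{\left(-11 - -532\right) + 3768}{\left(-1\right) 26 - 2384} = \frac{\left(-11 + 532\right) + 3768}{-26 - 2384} = \frac{521 + 3768}{-2410} = 4289 \left(- \frac{1}{2410}\right) = - \frac{4289}{2410}$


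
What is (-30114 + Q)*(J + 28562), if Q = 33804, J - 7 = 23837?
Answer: 193378140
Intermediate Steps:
J = 23844 (J = 7 + 23837 = 23844)
(-30114 + Q)*(J + 28562) = (-30114 + 33804)*(23844 + 28562) = 3690*52406 = 193378140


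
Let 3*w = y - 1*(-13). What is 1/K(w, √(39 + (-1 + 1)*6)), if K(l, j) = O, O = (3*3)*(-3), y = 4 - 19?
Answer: -1/27 ≈ -0.037037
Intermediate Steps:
y = -15
w = -⅔ (w = (-15 - 1*(-13))/3 = (-15 + 13)/3 = (⅓)*(-2) = -⅔ ≈ -0.66667)
O = -27 (O = 9*(-3) = -27)
K(l, j) = -27
1/K(w, √(39 + (-1 + 1)*6)) = 1/(-27) = -1/27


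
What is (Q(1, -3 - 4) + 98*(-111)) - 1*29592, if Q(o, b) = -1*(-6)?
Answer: -40464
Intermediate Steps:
Q(o, b) = 6
(Q(1, -3 - 4) + 98*(-111)) - 1*29592 = (6 + 98*(-111)) - 1*29592 = (6 - 10878) - 29592 = -10872 - 29592 = -40464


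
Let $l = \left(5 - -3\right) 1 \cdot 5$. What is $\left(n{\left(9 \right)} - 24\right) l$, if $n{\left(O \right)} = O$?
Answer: $-600$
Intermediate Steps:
$l = 40$ ($l = \left(5 + 3\right) 1 \cdot 5 = 8 \cdot 1 \cdot 5 = 8 \cdot 5 = 40$)
$\left(n{\left(9 \right)} - 24\right) l = \left(9 - 24\right) 40 = \left(-15\right) 40 = -600$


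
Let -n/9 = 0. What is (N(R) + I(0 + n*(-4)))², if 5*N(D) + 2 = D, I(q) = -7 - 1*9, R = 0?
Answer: 6724/25 ≈ 268.96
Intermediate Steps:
n = 0 (n = -9*0 = 0)
I(q) = -16 (I(q) = -7 - 9 = -16)
N(D) = -⅖ + D/5
(N(R) + I(0 + n*(-4)))² = ((-⅖ + (⅕)*0) - 16)² = ((-⅖ + 0) - 16)² = (-⅖ - 16)² = (-82/5)² = 6724/25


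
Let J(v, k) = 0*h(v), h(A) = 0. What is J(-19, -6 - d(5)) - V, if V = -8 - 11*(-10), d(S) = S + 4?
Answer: -102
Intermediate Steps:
d(S) = 4 + S
J(v, k) = 0 (J(v, k) = 0*0 = 0)
V = 102 (V = -8 + 110 = 102)
J(-19, -6 - d(5)) - V = 0 - 1*102 = 0 - 102 = -102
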